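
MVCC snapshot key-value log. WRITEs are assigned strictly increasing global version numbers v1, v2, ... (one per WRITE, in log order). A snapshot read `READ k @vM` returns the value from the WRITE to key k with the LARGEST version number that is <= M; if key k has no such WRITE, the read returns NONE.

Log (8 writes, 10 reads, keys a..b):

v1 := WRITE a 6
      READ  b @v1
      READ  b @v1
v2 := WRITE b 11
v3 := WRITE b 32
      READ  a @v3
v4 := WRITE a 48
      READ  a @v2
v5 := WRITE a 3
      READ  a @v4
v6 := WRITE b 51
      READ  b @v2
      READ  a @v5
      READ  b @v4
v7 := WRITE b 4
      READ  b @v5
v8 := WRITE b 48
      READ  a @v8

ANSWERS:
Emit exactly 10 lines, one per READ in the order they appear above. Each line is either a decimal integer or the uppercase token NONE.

Answer: NONE
NONE
6
6
48
11
3
32
32
3

Derivation:
v1: WRITE a=6  (a history now [(1, 6)])
READ b @v1: history=[] -> no version <= 1 -> NONE
READ b @v1: history=[] -> no version <= 1 -> NONE
v2: WRITE b=11  (b history now [(2, 11)])
v3: WRITE b=32  (b history now [(2, 11), (3, 32)])
READ a @v3: history=[(1, 6)] -> pick v1 -> 6
v4: WRITE a=48  (a history now [(1, 6), (4, 48)])
READ a @v2: history=[(1, 6), (4, 48)] -> pick v1 -> 6
v5: WRITE a=3  (a history now [(1, 6), (4, 48), (5, 3)])
READ a @v4: history=[(1, 6), (4, 48), (5, 3)] -> pick v4 -> 48
v6: WRITE b=51  (b history now [(2, 11), (3, 32), (6, 51)])
READ b @v2: history=[(2, 11), (3, 32), (6, 51)] -> pick v2 -> 11
READ a @v5: history=[(1, 6), (4, 48), (5, 3)] -> pick v5 -> 3
READ b @v4: history=[(2, 11), (3, 32), (6, 51)] -> pick v3 -> 32
v7: WRITE b=4  (b history now [(2, 11), (3, 32), (6, 51), (7, 4)])
READ b @v5: history=[(2, 11), (3, 32), (6, 51), (7, 4)] -> pick v3 -> 32
v8: WRITE b=48  (b history now [(2, 11), (3, 32), (6, 51), (7, 4), (8, 48)])
READ a @v8: history=[(1, 6), (4, 48), (5, 3)] -> pick v5 -> 3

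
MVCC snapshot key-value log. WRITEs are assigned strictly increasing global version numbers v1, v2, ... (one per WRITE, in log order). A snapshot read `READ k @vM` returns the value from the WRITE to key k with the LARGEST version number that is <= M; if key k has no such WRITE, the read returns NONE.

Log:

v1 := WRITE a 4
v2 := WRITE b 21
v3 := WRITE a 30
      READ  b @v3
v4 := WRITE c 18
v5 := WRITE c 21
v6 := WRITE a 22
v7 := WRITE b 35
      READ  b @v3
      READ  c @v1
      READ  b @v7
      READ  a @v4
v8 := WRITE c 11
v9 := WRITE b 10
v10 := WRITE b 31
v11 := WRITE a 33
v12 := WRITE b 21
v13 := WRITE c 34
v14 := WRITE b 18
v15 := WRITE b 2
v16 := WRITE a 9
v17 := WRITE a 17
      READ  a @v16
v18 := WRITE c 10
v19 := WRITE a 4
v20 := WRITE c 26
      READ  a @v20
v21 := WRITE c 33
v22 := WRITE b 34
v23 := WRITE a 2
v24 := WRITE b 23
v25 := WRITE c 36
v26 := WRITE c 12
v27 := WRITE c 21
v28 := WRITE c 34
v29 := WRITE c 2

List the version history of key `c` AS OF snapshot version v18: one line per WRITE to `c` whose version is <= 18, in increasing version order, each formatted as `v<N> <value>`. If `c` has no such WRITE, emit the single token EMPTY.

Scan writes for key=c with version <= 18:
  v1 WRITE a 4 -> skip
  v2 WRITE b 21 -> skip
  v3 WRITE a 30 -> skip
  v4 WRITE c 18 -> keep
  v5 WRITE c 21 -> keep
  v6 WRITE a 22 -> skip
  v7 WRITE b 35 -> skip
  v8 WRITE c 11 -> keep
  v9 WRITE b 10 -> skip
  v10 WRITE b 31 -> skip
  v11 WRITE a 33 -> skip
  v12 WRITE b 21 -> skip
  v13 WRITE c 34 -> keep
  v14 WRITE b 18 -> skip
  v15 WRITE b 2 -> skip
  v16 WRITE a 9 -> skip
  v17 WRITE a 17 -> skip
  v18 WRITE c 10 -> keep
  v19 WRITE a 4 -> skip
  v20 WRITE c 26 -> drop (> snap)
  v21 WRITE c 33 -> drop (> snap)
  v22 WRITE b 34 -> skip
  v23 WRITE a 2 -> skip
  v24 WRITE b 23 -> skip
  v25 WRITE c 36 -> drop (> snap)
  v26 WRITE c 12 -> drop (> snap)
  v27 WRITE c 21 -> drop (> snap)
  v28 WRITE c 34 -> drop (> snap)
  v29 WRITE c 2 -> drop (> snap)
Collected: [(4, 18), (5, 21), (8, 11), (13, 34), (18, 10)]

Answer: v4 18
v5 21
v8 11
v13 34
v18 10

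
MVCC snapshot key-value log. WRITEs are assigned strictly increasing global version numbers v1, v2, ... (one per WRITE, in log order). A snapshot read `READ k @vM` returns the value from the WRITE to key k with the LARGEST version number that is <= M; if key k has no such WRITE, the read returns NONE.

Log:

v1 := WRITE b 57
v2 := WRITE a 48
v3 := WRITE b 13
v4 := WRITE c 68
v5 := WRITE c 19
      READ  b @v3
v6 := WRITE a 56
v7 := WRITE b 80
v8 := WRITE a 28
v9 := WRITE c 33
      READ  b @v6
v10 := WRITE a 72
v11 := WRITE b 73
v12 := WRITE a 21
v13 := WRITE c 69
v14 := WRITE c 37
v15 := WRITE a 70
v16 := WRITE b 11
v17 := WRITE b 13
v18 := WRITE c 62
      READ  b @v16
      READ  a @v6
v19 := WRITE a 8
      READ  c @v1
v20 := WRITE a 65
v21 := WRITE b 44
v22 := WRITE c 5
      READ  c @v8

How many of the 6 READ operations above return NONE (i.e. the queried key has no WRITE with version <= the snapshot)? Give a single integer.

Answer: 1

Derivation:
v1: WRITE b=57  (b history now [(1, 57)])
v2: WRITE a=48  (a history now [(2, 48)])
v3: WRITE b=13  (b history now [(1, 57), (3, 13)])
v4: WRITE c=68  (c history now [(4, 68)])
v5: WRITE c=19  (c history now [(4, 68), (5, 19)])
READ b @v3: history=[(1, 57), (3, 13)] -> pick v3 -> 13
v6: WRITE a=56  (a history now [(2, 48), (6, 56)])
v7: WRITE b=80  (b history now [(1, 57), (3, 13), (7, 80)])
v8: WRITE a=28  (a history now [(2, 48), (6, 56), (8, 28)])
v9: WRITE c=33  (c history now [(4, 68), (5, 19), (9, 33)])
READ b @v6: history=[(1, 57), (3, 13), (7, 80)] -> pick v3 -> 13
v10: WRITE a=72  (a history now [(2, 48), (6, 56), (8, 28), (10, 72)])
v11: WRITE b=73  (b history now [(1, 57), (3, 13), (7, 80), (11, 73)])
v12: WRITE a=21  (a history now [(2, 48), (6, 56), (8, 28), (10, 72), (12, 21)])
v13: WRITE c=69  (c history now [(4, 68), (5, 19), (9, 33), (13, 69)])
v14: WRITE c=37  (c history now [(4, 68), (5, 19), (9, 33), (13, 69), (14, 37)])
v15: WRITE a=70  (a history now [(2, 48), (6, 56), (8, 28), (10, 72), (12, 21), (15, 70)])
v16: WRITE b=11  (b history now [(1, 57), (3, 13), (7, 80), (11, 73), (16, 11)])
v17: WRITE b=13  (b history now [(1, 57), (3, 13), (7, 80), (11, 73), (16, 11), (17, 13)])
v18: WRITE c=62  (c history now [(4, 68), (5, 19), (9, 33), (13, 69), (14, 37), (18, 62)])
READ b @v16: history=[(1, 57), (3, 13), (7, 80), (11, 73), (16, 11), (17, 13)] -> pick v16 -> 11
READ a @v6: history=[(2, 48), (6, 56), (8, 28), (10, 72), (12, 21), (15, 70)] -> pick v6 -> 56
v19: WRITE a=8  (a history now [(2, 48), (6, 56), (8, 28), (10, 72), (12, 21), (15, 70), (19, 8)])
READ c @v1: history=[(4, 68), (5, 19), (9, 33), (13, 69), (14, 37), (18, 62)] -> no version <= 1 -> NONE
v20: WRITE a=65  (a history now [(2, 48), (6, 56), (8, 28), (10, 72), (12, 21), (15, 70), (19, 8), (20, 65)])
v21: WRITE b=44  (b history now [(1, 57), (3, 13), (7, 80), (11, 73), (16, 11), (17, 13), (21, 44)])
v22: WRITE c=5  (c history now [(4, 68), (5, 19), (9, 33), (13, 69), (14, 37), (18, 62), (22, 5)])
READ c @v8: history=[(4, 68), (5, 19), (9, 33), (13, 69), (14, 37), (18, 62), (22, 5)] -> pick v5 -> 19
Read results in order: ['13', '13', '11', '56', 'NONE', '19']
NONE count = 1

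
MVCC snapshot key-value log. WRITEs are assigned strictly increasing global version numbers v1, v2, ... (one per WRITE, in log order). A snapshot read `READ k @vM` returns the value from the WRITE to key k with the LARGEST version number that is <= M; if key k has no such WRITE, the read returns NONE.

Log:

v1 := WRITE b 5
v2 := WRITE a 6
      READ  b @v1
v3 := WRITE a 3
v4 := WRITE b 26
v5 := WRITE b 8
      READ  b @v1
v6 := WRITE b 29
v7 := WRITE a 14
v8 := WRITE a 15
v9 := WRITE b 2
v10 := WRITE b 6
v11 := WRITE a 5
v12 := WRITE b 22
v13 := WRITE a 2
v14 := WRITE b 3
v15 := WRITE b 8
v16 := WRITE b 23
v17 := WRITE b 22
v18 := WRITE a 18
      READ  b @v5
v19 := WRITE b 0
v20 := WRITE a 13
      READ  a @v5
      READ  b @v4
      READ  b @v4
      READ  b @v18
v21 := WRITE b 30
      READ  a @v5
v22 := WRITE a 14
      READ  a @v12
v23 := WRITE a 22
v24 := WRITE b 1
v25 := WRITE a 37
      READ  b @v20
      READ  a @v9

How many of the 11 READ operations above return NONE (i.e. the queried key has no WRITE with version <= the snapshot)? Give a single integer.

Answer: 0

Derivation:
v1: WRITE b=5  (b history now [(1, 5)])
v2: WRITE a=6  (a history now [(2, 6)])
READ b @v1: history=[(1, 5)] -> pick v1 -> 5
v3: WRITE a=3  (a history now [(2, 6), (3, 3)])
v4: WRITE b=26  (b history now [(1, 5), (4, 26)])
v5: WRITE b=8  (b history now [(1, 5), (4, 26), (5, 8)])
READ b @v1: history=[(1, 5), (4, 26), (5, 8)] -> pick v1 -> 5
v6: WRITE b=29  (b history now [(1, 5), (4, 26), (5, 8), (6, 29)])
v7: WRITE a=14  (a history now [(2, 6), (3, 3), (7, 14)])
v8: WRITE a=15  (a history now [(2, 6), (3, 3), (7, 14), (8, 15)])
v9: WRITE b=2  (b history now [(1, 5), (4, 26), (5, 8), (6, 29), (9, 2)])
v10: WRITE b=6  (b history now [(1, 5), (4, 26), (5, 8), (6, 29), (9, 2), (10, 6)])
v11: WRITE a=5  (a history now [(2, 6), (3, 3), (7, 14), (8, 15), (11, 5)])
v12: WRITE b=22  (b history now [(1, 5), (4, 26), (5, 8), (6, 29), (9, 2), (10, 6), (12, 22)])
v13: WRITE a=2  (a history now [(2, 6), (3, 3), (7, 14), (8, 15), (11, 5), (13, 2)])
v14: WRITE b=3  (b history now [(1, 5), (4, 26), (5, 8), (6, 29), (9, 2), (10, 6), (12, 22), (14, 3)])
v15: WRITE b=8  (b history now [(1, 5), (4, 26), (5, 8), (6, 29), (9, 2), (10, 6), (12, 22), (14, 3), (15, 8)])
v16: WRITE b=23  (b history now [(1, 5), (4, 26), (5, 8), (6, 29), (9, 2), (10, 6), (12, 22), (14, 3), (15, 8), (16, 23)])
v17: WRITE b=22  (b history now [(1, 5), (4, 26), (5, 8), (6, 29), (9, 2), (10, 6), (12, 22), (14, 3), (15, 8), (16, 23), (17, 22)])
v18: WRITE a=18  (a history now [(2, 6), (3, 3), (7, 14), (8, 15), (11, 5), (13, 2), (18, 18)])
READ b @v5: history=[(1, 5), (4, 26), (5, 8), (6, 29), (9, 2), (10, 6), (12, 22), (14, 3), (15, 8), (16, 23), (17, 22)] -> pick v5 -> 8
v19: WRITE b=0  (b history now [(1, 5), (4, 26), (5, 8), (6, 29), (9, 2), (10, 6), (12, 22), (14, 3), (15, 8), (16, 23), (17, 22), (19, 0)])
v20: WRITE a=13  (a history now [(2, 6), (3, 3), (7, 14), (8, 15), (11, 5), (13, 2), (18, 18), (20, 13)])
READ a @v5: history=[(2, 6), (3, 3), (7, 14), (8, 15), (11, 5), (13, 2), (18, 18), (20, 13)] -> pick v3 -> 3
READ b @v4: history=[(1, 5), (4, 26), (5, 8), (6, 29), (9, 2), (10, 6), (12, 22), (14, 3), (15, 8), (16, 23), (17, 22), (19, 0)] -> pick v4 -> 26
READ b @v4: history=[(1, 5), (4, 26), (5, 8), (6, 29), (9, 2), (10, 6), (12, 22), (14, 3), (15, 8), (16, 23), (17, 22), (19, 0)] -> pick v4 -> 26
READ b @v18: history=[(1, 5), (4, 26), (5, 8), (6, 29), (9, 2), (10, 6), (12, 22), (14, 3), (15, 8), (16, 23), (17, 22), (19, 0)] -> pick v17 -> 22
v21: WRITE b=30  (b history now [(1, 5), (4, 26), (5, 8), (6, 29), (9, 2), (10, 6), (12, 22), (14, 3), (15, 8), (16, 23), (17, 22), (19, 0), (21, 30)])
READ a @v5: history=[(2, 6), (3, 3), (7, 14), (8, 15), (11, 5), (13, 2), (18, 18), (20, 13)] -> pick v3 -> 3
v22: WRITE a=14  (a history now [(2, 6), (3, 3), (7, 14), (8, 15), (11, 5), (13, 2), (18, 18), (20, 13), (22, 14)])
READ a @v12: history=[(2, 6), (3, 3), (7, 14), (8, 15), (11, 5), (13, 2), (18, 18), (20, 13), (22, 14)] -> pick v11 -> 5
v23: WRITE a=22  (a history now [(2, 6), (3, 3), (7, 14), (8, 15), (11, 5), (13, 2), (18, 18), (20, 13), (22, 14), (23, 22)])
v24: WRITE b=1  (b history now [(1, 5), (4, 26), (5, 8), (6, 29), (9, 2), (10, 6), (12, 22), (14, 3), (15, 8), (16, 23), (17, 22), (19, 0), (21, 30), (24, 1)])
v25: WRITE a=37  (a history now [(2, 6), (3, 3), (7, 14), (8, 15), (11, 5), (13, 2), (18, 18), (20, 13), (22, 14), (23, 22), (25, 37)])
READ b @v20: history=[(1, 5), (4, 26), (5, 8), (6, 29), (9, 2), (10, 6), (12, 22), (14, 3), (15, 8), (16, 23), (17, 22), (19, 0), (21, 30), (24, 1)] -> pick v19 -> 0
READ a @v9: history=[(2, 6), (3, 3), (7, 14), (8, 15), (11, 5), (13, 2), (18, 18), (20, 13), (22, 14), (23, 22), (25, 37)] -> pick v8 -> 15
Read results in order: ['5', '5', '8', '3', '26', '26', '22', '3', '5', '0', '15']
NONE count = 0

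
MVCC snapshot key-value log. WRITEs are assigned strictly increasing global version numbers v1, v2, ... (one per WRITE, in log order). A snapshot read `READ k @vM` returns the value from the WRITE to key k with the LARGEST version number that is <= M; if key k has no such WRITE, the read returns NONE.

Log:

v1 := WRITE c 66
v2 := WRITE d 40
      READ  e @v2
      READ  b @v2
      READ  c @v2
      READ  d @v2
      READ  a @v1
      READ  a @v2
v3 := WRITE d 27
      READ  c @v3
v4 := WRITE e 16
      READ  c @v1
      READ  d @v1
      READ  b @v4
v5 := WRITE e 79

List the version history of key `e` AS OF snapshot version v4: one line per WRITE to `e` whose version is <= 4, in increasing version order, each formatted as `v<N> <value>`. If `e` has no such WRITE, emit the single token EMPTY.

Answer: v4 16

Derivation:
Scan writes for key=e with version <= 4:
  v1 WRITE c 66 -> skip
  v2 WRITE d 40 -> skip
  v3 WRITE d 27 -> skip
  v4 WRITE e 16 -> keep
  v5 WRITE e 79 -> drop (> snap)
Collected: [(4, 16)]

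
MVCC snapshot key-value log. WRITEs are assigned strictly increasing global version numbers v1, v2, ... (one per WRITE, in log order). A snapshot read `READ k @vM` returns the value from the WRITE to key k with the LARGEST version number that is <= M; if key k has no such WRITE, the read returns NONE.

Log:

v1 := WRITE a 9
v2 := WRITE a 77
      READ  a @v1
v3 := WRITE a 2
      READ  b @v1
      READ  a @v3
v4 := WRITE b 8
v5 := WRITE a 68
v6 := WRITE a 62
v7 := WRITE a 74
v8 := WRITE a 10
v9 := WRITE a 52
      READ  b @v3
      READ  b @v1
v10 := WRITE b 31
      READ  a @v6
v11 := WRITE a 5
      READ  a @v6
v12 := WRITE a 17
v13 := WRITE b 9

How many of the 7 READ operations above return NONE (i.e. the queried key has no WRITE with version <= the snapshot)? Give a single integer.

v1: WRITE a=9  (a history now [(1, 9)])
v2: WRITE a=77  (a history now [(1, 9), (2, 77)])
READ a @v1: history=[(1, 9), (2, 77)] -> pick v1 -> 9
v3: WRITE a=2  (a history now [(1, 9), (2, 77), (3, 2)])
READ b @v1: history=[] -> no version <= 1 -> NONE
READ a @v3: history=[(1, 9), (2, 77), (3, 2)] -> pick v3 -> 2
v4: WRITE b=8  (b history now [(4, 8)])
v5: WRITE a=68  (a history now [(1, 9), (2, 77), (3, 2), (5, 68)])
v6: WRITE a=62  (a history now [(1, 9), (2, 77), (3, 2), (5, 68), (6, 62)])
v7: WRITE a=74  (a history now [(1, 9), (2, 77), (3, 2), (5, 68), (6, 62), (7, 74)])
v8: WRITE a=10  (a history now [(1, 9), (2, 77), (3, 2), (5, 68), (6, 62), (7, 74), (8, 10)])
v9: WRITE a=52  (a history now [(1, 9), (2, 77), (3, 2), (5, 68), (6, 62), (7, 74), (8, 10), (9, 52)])
READ b @v3: history=[(4, 8)] -> no version <= 3 -> NONE
READ b @v1: history=[(4, 8)] -> no version <= 1 -> NONE
v10: WRITE b=31  (b history now [(4, 8), (10, 31)])
READ a @v6: history=[(1, 9), (2, 77), (3, 2), (5, 68), (6, 62), (7, 74), (8, 10), (9, 52)] -> pick v6 -> 62
v11: WRITE a=5  (a history now [(1, 9), (2, 77), (3, 2), (5, 68), (6, 62), (7, 74), (8, 10), (9, 52), (11, 5)])
READ a @v6: history=[(1, 9), (2, 77), (3, 2), (5, 68), (6, 62), (7, 74), (8, 10), (9, 52), (11, 5)] -> pick v6 -> 62
v12: WRITE a=17  (a history now [(1, 9), (2, 77), (3, 2), (5, 68), (6, 62), (7, 74), (8, 10), (9, 52), (11, 5), (12, 17)])
v13: WRITE b=9  (b history now [(4, 8), (10, 31), (13, 9)])
Read results in order: ['9', 'NONE', '2', 'NONE', 'NONE', '62', '62']
NONE count = 3

Answer: 3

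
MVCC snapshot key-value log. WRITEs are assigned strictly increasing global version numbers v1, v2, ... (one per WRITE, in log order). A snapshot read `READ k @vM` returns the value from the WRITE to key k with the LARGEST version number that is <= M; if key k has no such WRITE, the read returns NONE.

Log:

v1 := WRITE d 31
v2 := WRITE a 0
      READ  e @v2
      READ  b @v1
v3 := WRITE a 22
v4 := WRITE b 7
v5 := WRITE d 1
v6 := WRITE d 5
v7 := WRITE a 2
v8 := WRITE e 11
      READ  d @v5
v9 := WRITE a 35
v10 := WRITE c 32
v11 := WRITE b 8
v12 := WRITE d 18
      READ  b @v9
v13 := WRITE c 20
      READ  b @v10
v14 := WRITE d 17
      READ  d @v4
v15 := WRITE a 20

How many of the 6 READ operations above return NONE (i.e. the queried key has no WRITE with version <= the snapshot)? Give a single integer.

Answer: 2

Derivation:
v1: WRITE d=31  (d history now [(1, 31)])
v2: WRITE a=0  (a history now [(2, 0)])
READ e @v2: history=[] -> no version <= 2 -> NONE
READ b @v1: history=[] -> no version <= 1 -> NONE
v3: WRITE a=22  (a history now [(2, 0), (3, 22)])
v4: WRITE b=7  (b history now [(4, 7)])
v5: WRITE d=1  (d history now [(1, 31), (5, 1)])
v6: WRITE d=5  (d history now [(1, 31), (5, 1), (6, 5)])
v7: WRITE a=2  (a history now [(2, 0), (3, 22), (7, 2)])
v8: WRITE e=11  (e history now [(8, 11)])
READ d @v5: history=[(1, 31), (5, 1), (6, 5)] -> pick v5 -> 1
v9: WRITE a=35  (a history now [(2, 0), (3, 22), (7, 2), (9, 35)])
v10: WRITE c=32  (c history now [(10, 32)])
v11: WRITE b=8  (b history now [(4, 7), (11, 8)])
v12: WRITE d=18  (d history now [(1, 31), (5, 1), (6, 5), (12, 18)])
READ b @v9: history=[(4, 7), (11, 8)] -> pick v4 -> 7
v13: WRITE c=20  (c history now [(10, 32), (13, 20)])
READ b @v10: history=[(4, 7), (11, 8)] -> pick v4 -> 7
v14: WRITE d=17  (d history now [(1, 31), (5, 1), (6, 5), (12, 18), (14, 17)])
READ d @v4: history=[(1, 31), (5, 1), (6, 5), (12, 18), (14, 17)] -> pick v1 -> 31
v15: WRITE a=20  (a history now [(2, 0), (3, 22), (7, 2), (9, 35), (15, 20)])
Read results in order: ['NONE', 'NONE', '1', '7', '7', '31']
NONE count = 2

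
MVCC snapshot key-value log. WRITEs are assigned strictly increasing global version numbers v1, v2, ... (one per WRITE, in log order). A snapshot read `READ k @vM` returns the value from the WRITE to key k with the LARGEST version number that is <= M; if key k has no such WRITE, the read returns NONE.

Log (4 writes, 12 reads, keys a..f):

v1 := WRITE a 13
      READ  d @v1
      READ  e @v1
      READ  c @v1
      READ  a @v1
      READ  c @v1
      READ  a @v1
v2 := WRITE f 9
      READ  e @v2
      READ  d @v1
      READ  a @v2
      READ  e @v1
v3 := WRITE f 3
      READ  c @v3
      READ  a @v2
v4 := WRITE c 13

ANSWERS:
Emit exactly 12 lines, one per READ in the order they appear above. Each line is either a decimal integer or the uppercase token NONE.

Answer: NONE
NONE
NONE
13
NONE
13
NONE
NONE
13
NONE
NONE
13

Derivation:
v1: WRITE a=13  (a history now [(1, 13)])
READ d @v1: history=[] -> no version <= 1 -> NONE
READ e @v1: history=[] -> no version <= 1 -> NONE
READ c @v1: history=[] -> no version <= 1 -> NONE
READ a @v1: history=[(1, 13)] -> pick v1 -> 13
READ c @v1: history=[] -> no version <= 1 -> NONE
READ a @v1: history=[(1, 13)] -> pick v1 -> 13
v2: WRITE f=9  (f history now [(2, 9)])
READ e @v2: history=[] -> no version <= 2 -> NONE
READ d @v1: history=[] -> no version <= 1 -> NONE
READ a @v2: history=[(1, 13)] -> pick v1 -> 13
READ e @v1: history=[] -> no version <= 1 -> NONE
v3: WRITE f=3  (f history now [(2, 9), (3, 3)])
READ c @v3: history=[] -> no version <= 3 -> NONE
READ a @v2: history=[(1, 13)] -> pick v1 -> 13
v4: WRITE c=13  (c history now [(4, 13)])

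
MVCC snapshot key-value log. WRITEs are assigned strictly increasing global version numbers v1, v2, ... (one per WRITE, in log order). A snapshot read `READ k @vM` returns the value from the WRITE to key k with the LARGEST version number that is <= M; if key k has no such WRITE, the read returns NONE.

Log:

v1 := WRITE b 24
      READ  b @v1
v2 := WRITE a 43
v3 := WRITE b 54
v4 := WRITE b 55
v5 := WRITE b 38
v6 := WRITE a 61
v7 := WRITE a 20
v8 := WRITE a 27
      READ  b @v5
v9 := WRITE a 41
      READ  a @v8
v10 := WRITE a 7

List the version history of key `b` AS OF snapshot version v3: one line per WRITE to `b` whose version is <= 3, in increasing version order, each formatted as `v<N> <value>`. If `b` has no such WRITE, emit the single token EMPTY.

Scan writes for key=b with version <= 3:
  v1 WRITE b 24 -> keep
  v2 WRITE a 43 -> skip
  v3 WRITE b 54 -> keep
  v4 WRITE b 55 -> drop (> snap)
  v5 WRITE b 38 -> drop (> snap)
  v6 WRITE a 61 -> skip
  v7 WRITE a 20 -> skip
  v8 WRITE a 27 -> skip
  v9 WRITE a 41 -> skip
  v10 WRITE a 7 -> skip
Collected: [(1, 24), (3, 54)]

Answer: v1 24
v3 54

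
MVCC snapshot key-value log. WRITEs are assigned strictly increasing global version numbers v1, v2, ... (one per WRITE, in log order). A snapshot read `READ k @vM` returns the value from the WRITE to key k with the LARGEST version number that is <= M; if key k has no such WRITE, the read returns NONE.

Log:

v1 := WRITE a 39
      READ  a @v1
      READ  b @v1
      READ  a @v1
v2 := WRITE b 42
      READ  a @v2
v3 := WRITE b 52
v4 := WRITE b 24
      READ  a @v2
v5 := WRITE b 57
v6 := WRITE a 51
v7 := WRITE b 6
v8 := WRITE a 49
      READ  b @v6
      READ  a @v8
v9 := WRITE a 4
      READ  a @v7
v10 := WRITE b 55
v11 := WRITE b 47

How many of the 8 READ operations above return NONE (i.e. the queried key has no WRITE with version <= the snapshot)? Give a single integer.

Answer: 1

Derivation:
v1: WRITE a=39  (a history now [(1, 39)])
READ a @v1: history=[(1, 39)] -> pick v1 -> 39
READ b @v1: history=[] -> no version <= 1 -> NONE
READ a @v1: history=[(1, 39)] -> pick v1 -> 39
v2: WRITE b=42  (b history now [(2, 42)])
READ a @v2: history=[(1, 39)] -> pick v1 -> 39
v3: WRITE b=52  (b history now [(2, 42), (3, 52)])
v4: WRITE b=24  (b history now [(2, 42), (3, 52), (4, 24)])
READ a @v2: history=[(1, 39)] -> pick v1 -> 39
v5: WRITE b=57  (b history now [(2, 42), (3, 52), (4, 24), (5, 57)])
v6: WRITE a=51  (a history now [(1, 39), (6, 51)])
v7: WRITE b=6  (b history now [(2, 42), (3, 52), (4, 24), (5, 57), (7, 6)])
v8: WRITE a=49  (a history now [(1, 39), (6, 51), (8, 49)])
READ b @v6: history=[(2, 42), (3, 52), (4, 24), (5, 57), (7, 6)] -> pick v5 -> 57
READ a @v8: history=[(1, 39), (6, 51), (8, 49)] -> pick v8 -> 49
v9: WRITE a=4  (a history now [(1, 39), (6, 51), (8, 49), (9, 4)])
READ a @v7: history=[(1, 39), (6, 51), (8, 49), (9, 4)] -> pick v6 -> 51
v10: WRITE b=55  (b history now [(2, 42), (3, 52), (4, 24), (5, 57), (7, 6), (10, 55)])
v11: WRITE b=47  (b history now [(2, 42), (3, 52), (4, 24), (5, 57), (7, 6), (10, 55), (11, 47)])
Read results in order: ['39', 'NONE', '39', '39', '39', '57', '49', '51']
NONE count = 1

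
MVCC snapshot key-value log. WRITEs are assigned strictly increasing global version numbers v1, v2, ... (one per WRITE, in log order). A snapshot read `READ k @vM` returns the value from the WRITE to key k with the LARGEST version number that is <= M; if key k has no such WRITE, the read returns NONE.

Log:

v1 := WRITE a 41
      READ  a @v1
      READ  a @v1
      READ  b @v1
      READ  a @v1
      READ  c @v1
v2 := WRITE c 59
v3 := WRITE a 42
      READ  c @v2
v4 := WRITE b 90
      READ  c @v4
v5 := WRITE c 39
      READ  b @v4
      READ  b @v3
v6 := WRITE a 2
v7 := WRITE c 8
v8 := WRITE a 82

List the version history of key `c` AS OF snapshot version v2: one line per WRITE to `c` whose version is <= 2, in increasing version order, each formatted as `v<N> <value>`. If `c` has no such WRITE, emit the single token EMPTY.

Answer: v2 59

Derivation:
Scan writes for key=c with version <= 2:
  v1 WRITE a 41 -> skip
  v2 WRITE c 59 -> keep
  v3 WRITE a 42 -> skip
  v4 WRITE b 90 -> skip
  v5 WRITE c 39 -> drop (> snap)
  v6 WRITE a 2 -> skip
  v7 WRITE c 8 -> drop (> snap)
  v8 WRITE a 82 -> skip
Collected: [(2, 59)]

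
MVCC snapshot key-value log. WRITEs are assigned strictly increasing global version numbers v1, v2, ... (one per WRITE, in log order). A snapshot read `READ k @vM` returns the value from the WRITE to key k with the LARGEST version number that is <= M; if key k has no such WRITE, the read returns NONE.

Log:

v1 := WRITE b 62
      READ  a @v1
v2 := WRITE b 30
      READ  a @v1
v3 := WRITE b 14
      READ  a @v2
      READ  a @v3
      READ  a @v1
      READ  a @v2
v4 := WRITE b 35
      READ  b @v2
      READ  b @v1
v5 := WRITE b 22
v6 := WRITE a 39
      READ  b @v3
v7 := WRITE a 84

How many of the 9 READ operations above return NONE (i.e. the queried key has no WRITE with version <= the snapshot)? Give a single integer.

Answer: 6

Derivation:
v1: WRITE b=62  (b history now [(1, 62)])
READ a @v1: history=[] -> no version <= 1 -> NONE
v2: WRITE b=30  (b history now [(1, 62), (2, 30)])
READ a @v1: history=[] -> no version <= 1 -> NONE
v3: WRITE b=14  (b history now [(1, 62), (2, 30), (3, 14)])
READ a @v2: history=[] -> no version <= 2 -> NONE
READ a @v3: history=[] -> no version <= 3 -> NONE
READ a @v1: history=[] -> no version <= 1 -> NONE
READ a @v2: history=[] -> no version <= 2 -> NONE
v4: WRITE b=35  (b history now [(1, 62), (2, 30), (3, 14), (4, 35)])
READ b @v2: history=[(1, 62), (2, 30), (3, 14), (4, 35)] -> pick v2 -> 30
READ b @v1: history=[(1, 62), (2, 30), (3, 14), (4, 35)] -> pick v1 -> 62
v5: WRITE b=22  (b history now [(1, 62), (2, 30), (3, 14), (4, 35), (5, 22)])
v6: WRITE a=39  (a history now [(6, 39)])
READ b @v3: history=[(1, 62), (2, 30), (3, 14), (4, 35), (5, 22)] -> pick v3 -> 14
v7: WRITE a=84  (a history now [(6, 39), (7, 84)])
Read results in order: ['NONE', 'NONE', 'NONE', 'NONE', 'NONE', 'NONE', '30', '62', '14']
NONE count = 6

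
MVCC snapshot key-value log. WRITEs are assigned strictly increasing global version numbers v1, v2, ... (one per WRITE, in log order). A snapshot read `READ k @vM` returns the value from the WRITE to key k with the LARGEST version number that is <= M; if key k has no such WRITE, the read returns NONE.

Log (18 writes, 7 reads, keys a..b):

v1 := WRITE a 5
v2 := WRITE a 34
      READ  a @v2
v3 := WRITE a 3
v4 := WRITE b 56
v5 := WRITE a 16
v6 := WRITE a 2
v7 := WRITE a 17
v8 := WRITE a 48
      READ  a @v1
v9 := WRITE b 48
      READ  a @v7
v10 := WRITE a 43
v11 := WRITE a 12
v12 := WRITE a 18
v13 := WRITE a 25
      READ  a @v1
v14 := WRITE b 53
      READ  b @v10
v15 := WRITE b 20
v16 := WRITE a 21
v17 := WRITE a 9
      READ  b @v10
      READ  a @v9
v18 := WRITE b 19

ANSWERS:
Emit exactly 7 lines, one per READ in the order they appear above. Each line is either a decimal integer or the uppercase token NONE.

Answer: 34
5
17
5
48
48
48

Derivation:
v1: WRITE a=5  (a history now [(1, 5)])
v2: WRITE a=34  (a history now [(1, 5), (2, 34)])
READ a @v2: history=[(1, 5), (2, 34)] -> pick v2 -> 34
v3: WRITE a=3  (a history now [(1, 5), (2, 34), (3, 3)])
v4: WRITE b=56  (b history now [(4, 56)])
v5: WRITE a=16  (a history now [(1, 5), (2, 34), (3, 3), (5, 16)])
v6: WRITE a=2  (a history now [(1, 5), (2, 34), (3, 3), (5, 16), (6, 2)])
v7: WRITE a=17  (a history now [(1, 5), (2, 34), (3, 3), (5, 16), (6, 2), (7, 17)])
v8: WRITE a=48  (a history now [(1, 5), (2, 34), (3, 3), (5, 16), (6, 2), (7, 17), (8, 48)])
READ a @v1: history=[(1, 5), (2, 34), (3, 3), (5, 16), (6, 2), (7, 17), (8, 48)] -> pick v1 -> 5
v9: WRITE b=48  (b history now [(4, 56), (9, 48)])
READ a @v7: history=[(1, 5), (2, 34), (3, 3), (5, 16), (6, 2), (7, 17), (8, 48)] -> pick v7 -> 17
v10: WRITE a=43  (a history now [(1, 5), (2, 34), (3, 3), (5, 16), (6, 2), (7, 17), (8, 48), (10, 43)])
v11: WRITE a=12  (a history now [(1, 5), (2, 34), (3, 3), (5, 16), (6, 2), (7, 17), (8, 48), (10, 43), (11, 12)])
v12: WRITE a=18  (a history now [(1, 5), (2, 34), (3, 3), (5, 16), (6, 2), (7, 17), (8, 48), (10, 43), (11, 12), (12, 18)])
v13: WRITE a=25  (a history now [(1, 5), (2, 34), (3, 3), (5, 16), (6, 2), (7, 17), (8, 48), (10, 43), (11, 12), (12, 18), (13, 25)])
READ a @v1: history=[(1, 5), (2, 34), (3, 3), (5, 16), (6, 2), (7, 17), (8, 48), (10, 43), (11, 12), (12, 18), (13, 25)] -> pick v1 -> 5
v14: WRITE b=53  (b history now [(4, 56), (9, 48), (14, 53)])
READ b @v10: history=[(4, 56), (9, 48), (14, 53)] -> pick v9 -> 48
v15: WRITE b=20  (b history now [(4, 56), (9, 48), (14, 53), (15, 20)])
v16: WRITE a=21  (a history now [(1, 5), (2, 34), (3, 3), (5, 16), (6, 2), (7, 17), (8, 48), (10, 43), (11, 12), (12, 18), (13, 25), (16, 21)])
v17: WRITE a=9  (a history now [(1, 5), (2, 34), (3, 3), (5, 16), (6, 2), (7, 17), (8, 48), (10, 43), (11, 12), (12, 18), (13, 25), (16, 21), (17, 9)])
READ b @v10: history=[(4, 56), (9, 48), (14, 53), (15, 20)] -> pick v9 -> 48
READ a @v9: history=[(1, 5), (2, 34), (3, 3), (5, 16), (6, 2), (7, 17), (8, 48), (10, 43), (11, 12), (12, 18), (13, 25), (16, 21), (17, 9)] -> pick v8 -> 48
v18: WRITE b=19  (b history now [(4, 56), (9, 48), (14, 53), (15, 20), (18, 19)])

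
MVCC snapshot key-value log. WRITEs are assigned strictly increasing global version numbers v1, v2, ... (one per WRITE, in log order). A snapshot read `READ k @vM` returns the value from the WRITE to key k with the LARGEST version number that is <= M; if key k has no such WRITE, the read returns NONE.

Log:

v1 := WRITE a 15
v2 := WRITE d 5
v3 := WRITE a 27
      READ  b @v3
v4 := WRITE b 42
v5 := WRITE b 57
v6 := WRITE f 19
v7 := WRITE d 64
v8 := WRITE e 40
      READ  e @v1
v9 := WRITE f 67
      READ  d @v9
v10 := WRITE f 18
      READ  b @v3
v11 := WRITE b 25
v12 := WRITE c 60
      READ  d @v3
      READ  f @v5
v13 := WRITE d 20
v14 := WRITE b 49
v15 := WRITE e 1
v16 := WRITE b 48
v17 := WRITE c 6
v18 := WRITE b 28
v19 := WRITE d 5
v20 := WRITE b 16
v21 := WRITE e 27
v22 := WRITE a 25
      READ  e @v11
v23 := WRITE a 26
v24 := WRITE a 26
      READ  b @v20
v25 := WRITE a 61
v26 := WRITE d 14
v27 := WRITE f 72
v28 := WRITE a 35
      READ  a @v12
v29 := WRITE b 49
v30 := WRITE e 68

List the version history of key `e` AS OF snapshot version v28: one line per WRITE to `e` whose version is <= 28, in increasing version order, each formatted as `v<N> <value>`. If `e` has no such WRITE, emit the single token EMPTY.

Scan writes for key=e with version <= 28:
  v1 WRITE a 15 -> skip
  v2 WRITE d 5 -> skip
  v3 WRITE a 27 -> skip
  v4 WRITE b 42 -> skip
  v5 WRITE b 57 -> skip
  v6 WRITE f 19 -> skip
  v7 WRITE d 64 -> skip
  v8 WRITE e 40 -> keep
  v9 WRITE f 67 -> skip
  v10 WRITE f 18 -> skip
  v11 WRITE b 25 -> skip
  v12 WRITE c 60 -> skip
  v13 WRITE d 20 -> skip
  v14 WRITE b 49 -> skip
  v15 WRITE e 1 -> keep
  v16 WRITE b 48 -> skip
  v17 WRITE c 6 -> skip
  v18 WRITE b 28 -> skip
  v19 WRITE d 5 -> skip
  v20 WRITE b 16 -> skip
  v21 WRITE e 27 -> keep
  v22 WRITE a 25 -> skip
  v23 WRITE a 26 -> skip
  v24 WRITE a 26 -> skip
  v25 WRITE a 61 -> skip
  v26 WRITE d 14 -> skip
  v27 WRITE f 72 -> skip
  v28 WRITE a 35 -> skip
  v29 WRITE b 49 -> skip
  v30 WRITE e 68 -> drop (> snap)
Collected: [(8, 40), (15, 1), (21, 27)]

Answer: v8 40
v15 1
v21 27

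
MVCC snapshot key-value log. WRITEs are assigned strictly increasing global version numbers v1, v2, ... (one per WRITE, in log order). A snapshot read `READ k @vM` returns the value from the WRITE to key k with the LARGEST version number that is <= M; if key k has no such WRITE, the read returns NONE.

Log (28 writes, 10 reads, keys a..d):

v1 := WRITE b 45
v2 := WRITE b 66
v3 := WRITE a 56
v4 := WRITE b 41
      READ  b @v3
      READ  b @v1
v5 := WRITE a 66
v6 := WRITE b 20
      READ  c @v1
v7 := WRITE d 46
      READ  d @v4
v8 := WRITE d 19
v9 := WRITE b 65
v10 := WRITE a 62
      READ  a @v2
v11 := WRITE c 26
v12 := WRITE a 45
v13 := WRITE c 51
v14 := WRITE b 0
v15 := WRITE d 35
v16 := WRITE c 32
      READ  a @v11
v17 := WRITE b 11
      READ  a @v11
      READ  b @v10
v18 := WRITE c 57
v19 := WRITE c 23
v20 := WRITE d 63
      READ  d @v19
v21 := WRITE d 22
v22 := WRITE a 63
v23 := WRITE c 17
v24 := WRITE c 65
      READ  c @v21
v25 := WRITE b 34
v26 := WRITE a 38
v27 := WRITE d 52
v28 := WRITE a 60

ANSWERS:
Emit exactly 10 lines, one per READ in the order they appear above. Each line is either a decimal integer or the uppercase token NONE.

v1: WRITE b=45  (b history now [(1, 45)])
v2: WRITE b=66  (b history now [(1, 45), (2, 66)])
v3: WRITE a=56  (a history now [(3, 56)])
v4: WRITE b=41  (b history now [(1, 45), (2, 66), (4, 41)])
READ b @v3: history=[(1, 45), (2, 66), (4, 41)] -> pick v2 -> 66
READ b @v1: history=[(1, 45), (2, 66), (4, 41)] -> pick v1 -> 45
v5: WRITE a=66  (a history now [(3, 56), (5, 66)])
v6: WRITE b=20  (b history now [(1, 45), (2, 66), (4, 41), (6, 20)])
READ c @v1: history=[] -> no version <= 1 -> NONE
v7: WRITE d=46  (d history now [(7, 46)])
READ d @v4: history=[(7, 46)] -> no version <= 4 -> NONE
v8: WRITE d=19  (d history now [(7, 46), (8, 19)])
v9: WRITE b=65  (b history now [(1, 45), (2, 66), (4, 41), (6, 20), (9, 65)])
v10: WRITE a=62  (a history now [(3, 56), (5, 66), (10, 62)])
READ a @v2: history=[(3, 56), (5, 66), (10, 62)] -> no version <= 2 -> NONE
v11: WRITE c=26  (c history now [(11, 26)])
v12: WRITE a=45  (a history now [(3, 56), (5, 66), (10, 62), (12, 45)])
v13: WRITE c=51  (c history now [(11, 26), (13, 51)])
v14: WRITE b=0  (b history now [(1, 45), (2, 66), (4, 41), (6, 20), (9, 65), (14, 0)])
v15: WRITE d=35  (d history now [(7, 46), (8, 19), (15, 35)])
v16: WRITE c=32  (c history now [(11, 26), (13, 51), (16, 32)])
READ a @v11: history=[(3, 56), (5, 66), (10, 62), (12, 45)] -> pick v10 -> 62
v17: WRITE b=11  (b history now [(1, 45), (2, 66), (4, 41), (6, 20), (9, 65), (14, 0), (17, 11)])
READ a @v11: history=[(3, 56), (5, 66), (10, 62), (12, 45)] -> pick v10 -> 62
READ b @v10: history=[(1, 45), (2, 66), (4, 41), (6, 20), (9, 65), (14, 0), (17, 11)] -> pick v9 -> 65
v18: WRITE c=57  (c history now [(11, 26), (13, 51), (16, 32), (18, 57)])
v19: WRITE c=23  (c history now [(11, 26), (13, 51), (16, 32), (18, 57), (19, 23)])
v20: WRITE d=63  (d history now [(7, 46), (8, 19), (15, 35), (20, 63)])
READ d @v19: history=[(7, 46), (8, 19), (15, 35), (20, 63)] -> pick v15 -> 35
v21: WRITE d=22  (d history now [(7, 46), (8, 19), (15, 35), (20, 63), (21, 22)])
v22: WRITE a=63  (a history now [(3, 56), (5, 66), (10, 62), (12, 45), (22, 63)])
v23: WRITE c=17  (c history now [(11, 26), (13, 51), (16, 32), (18, 57), (19, 23), (23, 17)])
v24: WRITE c=65  (c history now [(11, 26), (13, 51), (16, 32), (18, 57), (19, 23), (23, 17), (24, 65)])
READ c @v21: history=[(11, 26), (13, 51), (16, 32), (18, 57), (19, 23), (23, 17), (24, 65)] -> pick v19 -> 23
v25: WRITE b=34  (b history now [(1, 45), (2, 66), (4, 41), (6, 20), (9, 65), (14, 0), (17, 11), (25, 34)])
v26: WRITE a=38  (a history now [(3, 56), (5, 66), (10, 62), (12, 45), (22, 63), (26, 38)])
v27: WRITE d=52  (d history now [(7, 46), (8, 19), (15, 35), (20, 63), (21, 22), (27, 52)])
v28: WRITE a=60  (a history now [(3, 56), (5, 66), (10, 62), (12, 45), (22, 63), (26, 38), (28, 60)])

Answer: 66
45
NONE
NONE
NONE
62
62
65
35
23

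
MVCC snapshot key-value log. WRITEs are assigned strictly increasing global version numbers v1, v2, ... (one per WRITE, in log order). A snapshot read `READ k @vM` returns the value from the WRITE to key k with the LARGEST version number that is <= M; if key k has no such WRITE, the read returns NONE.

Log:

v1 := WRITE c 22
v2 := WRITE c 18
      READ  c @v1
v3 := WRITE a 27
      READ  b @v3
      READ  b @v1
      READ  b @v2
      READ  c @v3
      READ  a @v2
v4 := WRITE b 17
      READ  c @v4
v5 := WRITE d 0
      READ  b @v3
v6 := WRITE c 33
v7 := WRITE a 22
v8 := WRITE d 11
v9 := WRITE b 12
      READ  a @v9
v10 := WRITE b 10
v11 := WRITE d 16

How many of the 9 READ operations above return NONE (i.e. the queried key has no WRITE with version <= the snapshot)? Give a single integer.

v1: WRITE c=22  (c history now [(1, 22)])
v2: WRITE c=18  (c history now [(1, 22), (2, 18)])
READ c @v1: history=[(1, 22), (2, 18)] -> pick v1 -> 22
v3: WRITE a=27  (a history now [(3, 27)])
READ b @v3: history=[] -> no version <= 3 -> NONE
READ b @v1: history=[] -> no version <= 1 -> NONE
READ b @v2: history=[] -> no version <= 2 -> NONE
READ c @v3: history=[(1, 22), (2, 18)] -> pick v2 -> 18
READ a @v2: history=[(3, 27)] -> no version <= 2 -> NONE
v4: WRITE b=17  (b history now [(4, 17)])
READ c @v4: history=[(1, 22), (2, 18)] -> pick v2 -> 18
v5: WRITE d=0  (d history now [(5, 0)])
READ b @v3: history=[(4, 17)] -> no version <= 3 -> NONE
v6: WRITE c=33  (c history now [(1, 22), (2, 18), (6, 33)])
v7: WRITE a=22  (a history now [(3, 27), (7, 22)])
v8: WRITE d=11  (d history now [(5, 0), (8, 11)])
v9: WRITE b=12  (b history now [(4, 17), (9, 12)])
READ a @v9: history=[(3, 27), (7, 22)] -> pick v7 -> 22
v10: WRITE b=10  (b history now [(4, 17), (9, 12), (10, 10)])
v11: WRITE d=16  (d history now [(5, 0), (8, 11), (11, 16)])
Read results in order: ['22', 'NONE', 'NONE', 'NONE', '18', 'NONE', '18', 'NONE', '22']
NONE count = 5

Answer: 5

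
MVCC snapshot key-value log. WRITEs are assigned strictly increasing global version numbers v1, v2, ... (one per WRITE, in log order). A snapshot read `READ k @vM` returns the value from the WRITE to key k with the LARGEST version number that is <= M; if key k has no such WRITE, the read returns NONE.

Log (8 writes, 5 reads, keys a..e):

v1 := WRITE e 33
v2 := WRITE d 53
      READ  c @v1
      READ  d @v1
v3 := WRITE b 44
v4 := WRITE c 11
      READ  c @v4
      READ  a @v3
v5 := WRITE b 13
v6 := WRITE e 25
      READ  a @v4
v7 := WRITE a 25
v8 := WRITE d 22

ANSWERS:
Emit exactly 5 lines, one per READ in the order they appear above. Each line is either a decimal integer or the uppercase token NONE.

Answer: NONE
NONE
11
NONE
NONE

Derivation:
v1: WRITE e=33  (e history now [(1, 33)])
v2: WRITE d=53  (d history now [(2, 53)])
READ c @v1: history=[] -> no version <= 1 -> NONE
READ d @v1: history=[(2, 53)] -> no version <= 1 -> NONE
v3: WRITE b=44  (b history now [(3, 44)])
v4: WRITE c=11  (c history now [(4, 11)])
READ c @v4: history=[(4, 11)] -> pick v4 -> 11
READ a @v3: history=[] -> no version <= 3 -> NONE
v5: WRITE b=13  (b history now [(3, 44), (5, 13)])
v6: WRITE e=25  (e history now [(1, 33), (6, 25)])
READ a @v4: history=[] -> no version <= 4 -> NONE
v7: WRITE a=25  (a history now [(7, 25)])
v8: WRITE d=22  (d history now [(2, 53), (8, 22)])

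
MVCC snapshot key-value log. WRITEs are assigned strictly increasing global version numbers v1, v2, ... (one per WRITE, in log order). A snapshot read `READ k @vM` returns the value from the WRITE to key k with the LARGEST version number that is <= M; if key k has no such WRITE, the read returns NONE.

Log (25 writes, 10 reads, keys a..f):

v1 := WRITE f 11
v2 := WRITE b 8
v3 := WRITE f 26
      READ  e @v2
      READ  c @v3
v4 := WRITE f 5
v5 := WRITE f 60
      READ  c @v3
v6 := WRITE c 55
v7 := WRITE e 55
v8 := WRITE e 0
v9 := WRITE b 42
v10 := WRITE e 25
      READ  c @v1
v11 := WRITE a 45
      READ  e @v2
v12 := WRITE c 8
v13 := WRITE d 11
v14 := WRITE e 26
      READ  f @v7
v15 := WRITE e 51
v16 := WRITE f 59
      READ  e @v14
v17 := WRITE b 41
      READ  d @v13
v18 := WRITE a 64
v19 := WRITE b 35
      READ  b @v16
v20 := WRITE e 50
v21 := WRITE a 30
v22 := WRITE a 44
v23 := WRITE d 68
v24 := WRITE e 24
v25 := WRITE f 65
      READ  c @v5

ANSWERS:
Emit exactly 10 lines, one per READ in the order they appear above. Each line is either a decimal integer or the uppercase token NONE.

Answer: NONE
NONE
NONE
NONE
NONE
60
26
11
42
NONE

Derivation:
v1: WRITE f=11  (f history now [(1, 11)])
v2: WRITE b=8  (b history now [(2, 8)])
v3: WRITE f=26  (f history now [(1, 11), (3, 26)])
READ e @v2: history=[] -> no version <= 2 -> NONE
READ c @v3: history=[] -> no version <= 3 -> NONE
v4: WRITE f=5  (f history now [(1, 11), (3, 26), (4, 5)])
v5: WRITE f=60  (f history now [(1, 11), (3, 26), (4, 5), (5, 60)])
READ c @v3: history=[] -> no version <= 3 -> NONE
v6: WRITE c=55  (c history now [(6, 55)])
v7: WRITE e=55  (e history now [(7, 55)])
v8: WRITE e=0  (e history now [(7, 55), (8, 0)])
v9: WRITE b=42  (b history now [(2, 8), (9, 42)])
v10: WRITE e=25  (e history now [(7, 55), (8, 0), (10, 25)])
READ c @v1: history=[(6, 55)] -> no version <= 1 -> NONE
v11: WRITE a=45  (a history now [(11, 45)])
READ e @v2: history=[(7, 55), (8, 0), (10, 25)] -> no version <= 2 -> NONE
v12: WRITE c=8  (c history now [(6, 55), (12, 8)])
v13: WRITE d=11  (d history now [(13, 11)])
v14: WRITE e=26  (e history now [(7, 55), (8, 0), (10, 25), (14, 26)])
READ f @v7: history=[(1, 11), (3, 26), (4, 5), (5, 60)] -> pick v5 -> 60
v15: WRITE e=51  (e history now [(7, 55), (8, 0), (10, 25), (14, 26), (15, 51)])
v16: WRITE f=59  (f history now [(1, 11), (3, 26), (4, 5), (5, 60), (16, 59)])
READ e @v14: history=[(7, 55), (8, 0), (10, 25), (14, 26), (15, 51)] -> pick v14 -> 26
v17: WRITE b=41  (b history now [(2, 8), (9, 42), (17, 41)])
READ d @v13: history=[(13, 11)] -> pick v13 -> 11
v18: WRITE a=64  (a history now [(11, 45), (18, 64)])
v19: WRITE b=35  (b history now [(2, 8), (9, 42), (17, 41), (19, 35)])
READ b @v16: history=[(2, 8), (9, 42), (17, 41), (19, 35)] -> pick v9 -> 42
v20: WRITE e=50  (e history now [(7, 55), (8, 0), (10, 25), (14, 26), (15, 51), (20, 50)])
v21: WRITE a=30  (a history now [(11, 45), (18, 64), (21, 30)])
v22: WRITE a=44  (a history now [(11, 45), (18, 64), (21, 30), (22, 44)])
v23: WRITE d=68  (d history now [(13, 11), (23, 68)])
v24: WRITE e=24  (e history now [(7, 55), (8, 0), (10, 25), (14, 26), (15, 51), (20, 50), (24, 24)])
v25: WRITE f=65  (f history now [(1, 11), (3, 26), (4, 5), (5, 60), (16, 59), (25, 65)])
READ c @v5: history=[(6, 55), (12, 8)] -> no version <= 5 -> NONE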